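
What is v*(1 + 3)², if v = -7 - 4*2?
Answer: -240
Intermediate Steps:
v = -15 (v = -7 - 8 = -15)
v*(1 + 3)² = -15*(1 + 3)² = -15*4² = -15*16 = -240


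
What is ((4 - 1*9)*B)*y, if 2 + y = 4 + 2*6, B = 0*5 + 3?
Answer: -210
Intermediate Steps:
B = 3 (B = 0 + 3 = 3)
y = 14 (y = -2 + (4 + 2*6) = -2 + (4 + 12) = -2 + 16 = 14)
((4 - 1*9)*B)*y = ((4 - 1*9)*3)*14 = ((4 - 9)*3)*14 = -5*3*14 = -15*14 = -210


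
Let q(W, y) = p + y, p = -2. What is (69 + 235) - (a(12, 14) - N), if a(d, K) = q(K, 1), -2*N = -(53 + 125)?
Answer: 394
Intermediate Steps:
N = 89 (N = -(-1)*(53 + 125)/2 = -(-1)*178/2 = -½*(-178) = 89)
q(W, y) = -2 + y
a(d, K) = -1 (a(d, K) = -2 + 1 = -1)
(69 + 235) - (a(12, 14) - N) = (69 + 235) - (-1 - 1*89) = 304 - (-1 - 89) = 304 - 1*(-90) = 304 + 90 = 394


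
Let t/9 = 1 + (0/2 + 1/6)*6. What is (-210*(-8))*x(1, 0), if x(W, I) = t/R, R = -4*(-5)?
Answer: 1512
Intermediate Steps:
t = 18 (t = 9*(1 + (0/2 + 1/6)*6) = 9*(1 + (0*(½) + 1*(⅙))*6) = 9*(1 + (0 + ⅙)*6) = 9*(1 + (⅙)*6) = 9*(1 + 1) = 9*2 = 18)
R = 20
x(W, I) = 9/10 (x(W, I) = 18/20 = 18*(1/20) = 9/10)
(-210*(-8))*x(1, 0) = -210*(-8)*(9/10) = -42*(-40)*(9/10) = 1680*(9/10) = 1512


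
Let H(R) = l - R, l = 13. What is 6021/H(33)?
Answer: -6021/20 ≈ -301.05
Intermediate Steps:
H(R) = 13 - R
6021/H(33) = 6021/(13 - 1*33) = 6021/(13 - 33) = 6021/(-20) = 6021*(-1/20) = -6021/20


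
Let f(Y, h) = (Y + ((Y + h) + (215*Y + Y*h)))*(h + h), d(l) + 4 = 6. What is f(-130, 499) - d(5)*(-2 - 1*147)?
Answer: -92395540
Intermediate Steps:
d(l) = 2 (d(l) = -4 + 6 = 2)
f(Y, h) = 2*h*(h + 217*Y + Y*h) (f(Y, h) = (Y + (h + 216*Y + Y*h))*(2*h) = (h + 217*Y + Y*h)*(2*h) = 2*h*(h + 217*Y + Y*h))
f(-130, 499) - d(5)*(-2 - 1*147) = 2*499*(499 + 217*(-130) - 130*499) - 2*(-2 - 1*147) = 2*499*(499 - 28210 - 64870) - 2*(-2 - 147) = 2*499*(-92581) - 2*(-149) = -92395838 - 1*(-298) = -92395838 + 298 = -92395540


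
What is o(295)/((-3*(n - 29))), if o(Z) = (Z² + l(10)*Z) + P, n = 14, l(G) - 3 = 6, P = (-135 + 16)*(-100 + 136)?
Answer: 85396/45 ≈ 1897.7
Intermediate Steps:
P = -4284 (P = -119*36 = -4284)
l(G) = 9 (l(G) = 3 + 6 = 9)
o(Z) = -4284 + Z² + 9*Z (o(Z) = (Z² + 9*Z) - 4284 = -4284 + Z² + 9*Z)
o(295)/((-3*(n - 29))) = (-4284 + 295² + 9*295)/((-3*(14 - 29))) = (-4284 + 87025 + 2655)/((-3*(-15))) = 85396/45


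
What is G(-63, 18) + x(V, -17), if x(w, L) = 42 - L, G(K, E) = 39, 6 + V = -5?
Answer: 98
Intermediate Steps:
V = -11 (V = -6 - 5 = -11)
G(-63, 18) + x(V, -17) = 39 + (42 - 1*(-17)) = 39 + (42 + 17) = 39 + 59 = 98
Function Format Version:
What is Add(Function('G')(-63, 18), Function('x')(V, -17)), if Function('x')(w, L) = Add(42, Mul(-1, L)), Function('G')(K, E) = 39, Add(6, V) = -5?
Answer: 98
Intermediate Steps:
V = -11 (V = Add(-6, -5) = -11)
Add(Function('G')(-63, 18), Function('x')(V, -17)) = Add(39, Add(42, Mul(-1, -17))) = Add(39, Add(42, 17)) = Add(39, 59) = 98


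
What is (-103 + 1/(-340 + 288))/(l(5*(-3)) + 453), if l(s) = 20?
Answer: -487/2236 ≈ -0.21780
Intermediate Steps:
(-103 + 1/(-340 + 288))/(l(5*(-3)) + 453) = (-103 + 1/(-340 + 288))/(20 + 453) = (-103 + 1/(-52))/473 = (-103 - 1/52)*(1/473) = -5357/52*1/473 = -487/2236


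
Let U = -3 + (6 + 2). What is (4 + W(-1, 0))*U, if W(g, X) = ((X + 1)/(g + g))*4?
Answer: 10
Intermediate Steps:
U = 5 (U = -3 + 8 = 5)
W(g, X) = 2*(1 + X)/g (W(g, X) = ((1 + X)/((2*g)))*4 = ((1 + X)*(1/(2*g)))*4 = ((1 + X)/(2*g))*4 = 2*(1 + X)/g)
(4 + W(-1, 0))*U = (4 + 2*(1 + 0)/(-1))*5 = (4 + 2*(-1)*1)*5 = (4 - 2)*5 = 2*5 = 10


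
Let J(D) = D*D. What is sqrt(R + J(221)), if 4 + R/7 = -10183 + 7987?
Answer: sqrt(33441) ≈ 182.87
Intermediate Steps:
J(D) = D**2
R = -15400 (R = -28 + 7*(-10183 + 7987) = -28 + 7*(-2196) = -28 - 15372 = -15400)
sqrt(R + J(221)) = sqrt(-15400 + 221**2) = sqrt(-15400 + 48841) = sqrt(33441)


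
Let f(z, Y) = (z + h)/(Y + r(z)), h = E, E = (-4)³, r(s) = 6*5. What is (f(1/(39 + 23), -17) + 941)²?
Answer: 569238561441/649636 ≈ 8.7624e+5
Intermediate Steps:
r(s) = 30
E = -64
h = -64
f(z, Y) = (-64 + z)/(30 + Y) (f(z, Y) = (z - 64)/(Y + 30) = (-64 + z)/(30 + Y))
(f(1/(39 + 23), -17) + 941)² = ((-64 + 1/(39 + 23))/(30 - 17) + 941)² = ((-64 + 1/62)/13 + 941)² = ((1/13)*(-3967/62) + 941)² = (-3967/806 + 941)² = (754479/806)² = 569238561441/649636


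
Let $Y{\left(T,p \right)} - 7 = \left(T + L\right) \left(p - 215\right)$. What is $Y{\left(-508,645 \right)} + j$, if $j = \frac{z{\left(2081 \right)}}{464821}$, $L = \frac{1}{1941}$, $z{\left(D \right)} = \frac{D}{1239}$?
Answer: $- \frac{27130505334127424}{124205284231} \approx -2.1843 \cdot 10^{5}$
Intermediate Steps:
$z{\left(D \right)} = \frac{D}{1239}$ ($z{\left(D \right)} = D \frac{1}{1239} = \frac{D}{1239}$)
$L = \frac{1}{1941} \approx 0.0005152$
$Y{\left(T,p \right)} = 7 + \left(-215 + p\right) \left(\frac{1}{1941} + T\right)$ ($Y{\left(T,p \right)} = 7 + \left(T + \frac{1}{1941}\right) \left(p - 215\right) = 7 + \left(\frac{1}{1941} + T\right) \left(-215 + p\right) = 7 + \left(-215 + p\right) \left(\frac{1}{1941} + T\right)$)
$j = \frac{2081}{575913219}$ ($j = \frac{\frac{1}{1239} \cdot 2081}{464821} = \frac{2081}{1239} \cdot \frac{1}{464821} = \frac{2081}{575913219} \approx 3.6134 \cdot 10^{-6}$)
$Y{\left(-508,645 \right)} + j = \left(\frac{13372}{1941} - -109220 + \frac{1}{1941} \cdot 645 - 327660\right) + \frac{2081}{575913219} = \left(\frac{13372}{1941} + 109220 + \frac{215}{647} - 327660\right) + \frac{2081}{575913219} = - \frac{423978023}{1941} + \frac{2081}{575913219} = - \frac{27130505334127424}{124205284231}$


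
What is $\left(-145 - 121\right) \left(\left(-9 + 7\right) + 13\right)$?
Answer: $-2926$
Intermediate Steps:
$\left(-145 - 121\right) \left(\left(-9 + 7\right) + 13\right) = - 266 \left(-2 + 13\right) = \left(-266\right) 11 = -2926$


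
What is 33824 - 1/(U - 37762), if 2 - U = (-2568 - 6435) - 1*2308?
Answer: 894610977/26449 ≈ 33824.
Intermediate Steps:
U = 11313 (U = 2 - ((-2568 - 6435) - 1*2308) = 2 - (-9003 - 2308) = 2 - 1*(-11311) = 2 + 11311 = 11313)
33824 - 1/(U - 37762) = 33824 - 1/(11313 - 37762) = 33824 - 1/(-26449) = 33824 - 1*(-1/26449) = 33824 + 1/26449 = 894610977/26449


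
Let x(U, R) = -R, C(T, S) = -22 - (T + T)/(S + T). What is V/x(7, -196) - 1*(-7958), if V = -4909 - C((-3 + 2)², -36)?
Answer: 54420833/6860 ≈ 7933.1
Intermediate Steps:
C(T, S) = -22 - 2*T/(S + T)
V = -171047/35 (V = -4909 - 2*(-12*(-3 + 2)² - 11*(-36))/(-36 + (-3 + 2)²) = -4909 - 2*(-12*(-1)² + 396)/(-36 + (-1)²) = -4909 - 2*(-12*1 + 396)/(-36 + 1) = -4909 - 2*(-12 + 396)/(-35) = -4909 - 2*(-1)*384/35 = -4909 - 1*(-768/35) = -4909 + 768/35 = -171047/35 ≈ -4887.1)
V/x(7, -196) - 1*(-7958) = -171047/(35*((-1*(-196)))) - 1*(-7958) = -171047/35/196 + 7958 = -171047/35*1/196 + 7958 = -171047/6860 + 7958 = 54420833/6860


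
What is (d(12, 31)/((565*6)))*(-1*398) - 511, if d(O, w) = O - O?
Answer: -511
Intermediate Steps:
d(O, w) = 0
(d(12, 31)/((565*6)))*(-1*398) - 511 = (0/((565*6)))*(-1*398) - 511 = (0/3390)*(-398) - 511 = (0*(1/3390))*(-398) - 511 = 0*(-398) - 511 = 0 - 511 = -511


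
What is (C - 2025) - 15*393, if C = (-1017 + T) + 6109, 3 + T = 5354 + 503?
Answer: 3026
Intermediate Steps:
T = 5854 (T = -3 + (5354 + 503) = -3 + 5857 = 5854)
C = 10946 (C = (-1017 + 5854) + 6109 = 4837 + 6109 = 10946)
(C - 2025) - 15*393 = (10946 - 2025) - 15*393 = 8921 - 5895 = 3026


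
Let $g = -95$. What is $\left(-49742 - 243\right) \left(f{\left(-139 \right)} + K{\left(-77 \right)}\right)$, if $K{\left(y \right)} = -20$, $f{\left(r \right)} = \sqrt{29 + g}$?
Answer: $999700 - 49985 i \sqrt{66} \approx 9.997 \cdot 10^{5} - 4.0608 \cdot 10^{5} i$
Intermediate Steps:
$f{\left(r \right)} = i \sqrt{66}$ ($f{\left(r \right)} = \sqrt{29 - 95} = \sqrt{-66} = i \sqrt{66}$)
$\left(-49742 - 243\right) \left(f{\left(-139 \right)} + K{\left(-77 \right)}\right) = \left(-49742 - 243\right) \left(i \sqrt{66} - 20\right) = - 49985 \left(-20 + i \sqrt{66}\right) = 999700 - 49985 i \sqrt{66}$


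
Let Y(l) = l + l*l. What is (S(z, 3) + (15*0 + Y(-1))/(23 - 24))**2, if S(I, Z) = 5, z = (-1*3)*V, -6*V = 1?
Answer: 25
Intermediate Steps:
V = -1/6 (V = -1/6*1 = -1/6 ≈ -0.16667)
z = 1/2 (z = -1*3*(-1/6) = -3*(-1/6) = 1/2 ≈ 0.50000)
Y(l) = l + l**2
(S(z, 3) + (15*0 + Y(-1))/(23 - 24))**2 = (5 + (15*0 - (1 - 1))/(23 - 24))**2 = (5 + (0 - 1*0)/(-1))**2 = (5 + (0 + 0)*(-1))**2 = (5 + 0*(-1))**2 = (5 + 0)**2 = 5**2 = 25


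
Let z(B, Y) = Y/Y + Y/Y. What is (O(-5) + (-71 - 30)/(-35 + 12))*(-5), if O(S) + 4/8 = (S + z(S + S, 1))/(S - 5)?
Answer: -482/23 ≈ -20.957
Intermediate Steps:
z(B, Y) = 2 (z(B, Y) = 1 + 1 = 2)
O(S) = -1/2 + (2 + S)/(-5 + S) (O(S) = -1/2 + (S + 2)/(S - 5) = -1/2 + (2 + S)/(-5 + S))
(O(-5) + (-71 - 30)/(-35 + 12))*(-5) = ((9 - 5)/(2*(-5 - 5)) + (-71 - 30)/(-35 + 12))*(-5) = ((1/2)*4/(-10) - 101/(-23))*(-5) = ((1/2)*(-1/10)*4 - 101*(-1/23))*(-5) = (-1/5 + 101/23)*(-5) = (482/115)*(-5) = -482/23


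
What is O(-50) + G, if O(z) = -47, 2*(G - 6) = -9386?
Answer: -4734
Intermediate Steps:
G = -4687 (G = 6 + (½)*(-9386) = 6 - 4693 = -4687)
O(-50) + G = -47 - 4687 = -4734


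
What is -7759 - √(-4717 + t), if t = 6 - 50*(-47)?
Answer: -7759 - I*√2361 ≈ -7759.0 - 48.59*I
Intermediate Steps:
t = 2356 (t = 6 + 2350 = 2356)
-7759 - √(-4717 + t) = -7759 - √(-4717 + 2356) = -7759 - √(-2361) = -7759 - I*√2361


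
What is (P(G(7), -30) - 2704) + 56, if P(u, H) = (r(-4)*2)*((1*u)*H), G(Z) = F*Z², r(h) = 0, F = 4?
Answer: -2648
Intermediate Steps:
G(Z) = 4*Z²
P(u, H) = 0 (P(u, H) = (0*2)*((1*u)*H) = 0*(u*H) = 0*(H*u) = 0)
(P(G(7), -30) - 2704) + 56 = (0 - 2704) + 56 = -2704 + 56 = -2648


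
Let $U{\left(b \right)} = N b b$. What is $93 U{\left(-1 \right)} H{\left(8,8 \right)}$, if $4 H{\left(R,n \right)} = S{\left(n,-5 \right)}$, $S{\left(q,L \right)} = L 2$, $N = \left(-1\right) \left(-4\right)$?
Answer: $-930$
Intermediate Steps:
$N = 4$
$S{\left(q,L \right)} = 2 L$
$H{\left(R,n \right)} = - \frac{5}{2}$ ($H{\left(R,n \right)} = \frac{2 \left(-5\right)}{4} = \frac{1}{4} \left(-10\right) = - \frac{5}{2}$)
$U{\left(b \right)} = 4 b^{2}$ ($U{\left(b \right)} = 4 b b = 4 b^{2}$)
$93 U{\left(-1 \right)} H{\left(8,8 \right)} = 93 \cdot 4 \left(-1\right)^{2} \left(- \frac{5}{2}\right) = 93 \cdot 4 \cdot 1 \left(- \frac{5}{2}\right) = 93 \cdot 4 \left(- \frac{5}{2}\right) = 372 \left(- \frac{5}{2}\right) = -930$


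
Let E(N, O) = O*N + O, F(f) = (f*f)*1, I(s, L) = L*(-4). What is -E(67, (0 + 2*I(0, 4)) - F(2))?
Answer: 2448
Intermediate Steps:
I(s, L) = -4*L
F(f) = f**2 (F(f) = f**2*1 = f**2)
E(N, O) = O + N*O (E(N, O) = N*O + O = O + N*O)
-E(67, (0 + 2*I(0, 4)) - F(2)) = -((0 + 2*(-4*4)) - 1*2**2)*(1 + 67) = -((0 + 2*(-16)) - 1*4)*68 = -((0 - 32) - 4)*68 = -(-32 - 4)*68 = -(-36)*68 = -1*(-2448) = 2448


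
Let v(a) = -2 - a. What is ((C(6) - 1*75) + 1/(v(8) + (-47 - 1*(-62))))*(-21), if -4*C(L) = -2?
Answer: 15603/10 ≈ 1560.3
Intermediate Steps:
C(L) = ½ (C(L) = -¼*(-2) = ½)
((C(6) - 1*75) + 1/(v(8) + (-47 - 1*(-62))))*(-21) = ((½ - 1*75) + 1/((-2 - 1*8) + (-47 - 1*(-62))))*(-21) = ((½ - 75) + 1/((-2 - 8) + (-47 + 62)))*(-21) = (-149/2 + 1/(-10 + 15))*(-21) = (-149/2 + 1/5)*(-21) = (-149/2 + ⅕)*(-21) = -743/10*(-21) = 15603/10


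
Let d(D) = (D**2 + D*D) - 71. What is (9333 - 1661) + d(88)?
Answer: 23089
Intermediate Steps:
d(D) = -71 + 2*D**2 (d(D) = (D**2 + D**2) - 71 = 2*D**2 - 71 = -71 + 2*D**2)
(9333 - 1661) + d(88) = (9333 - 1661) + (-71 + 2*88**2) = 7672 + (-71 + 2*7744) = 7672 + (-71 + 15488) = 7672 + 15417 = 23089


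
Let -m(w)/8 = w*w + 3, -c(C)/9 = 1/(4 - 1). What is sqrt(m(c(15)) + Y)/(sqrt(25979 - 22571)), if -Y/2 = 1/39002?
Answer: I*sqrt(7776153646161)/16614852 ≈ 0.16784*I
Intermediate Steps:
c(C) = -3 (c(C) = -9/(4 - 1) = -9/3 = -9*1/3 = -3)
Y = -1/19501 (Y = -2/39002 = -2*1/39002 = -1/19501 ≈ -5.1279e-5)
m(w) = -24 - 8*w**2 (m(w) = -8*(w*w + 3) = -8*(w**2 + 3) = -8*(3 + w**2) = -24 - 8*w**2)
sqrt(m(c(15)) + Y)/(sqrt(25979 - 22571)) = sqrt((-24 - 8*(-3)**2) - 1/19501)/(sqrt(25979 - 22571)) = sqrt((-24 - 8*9) - 1/19501)/(sqrt(3408)) = sqrt((-24 - 72) - 1/19501)/((4*sqrt(213))) = sqrt(-96 - 1/19501)*(sqrt(213)/852) = sqrt(-1872097/19501)*(sqrt(213)/852) = (I*sqrt(36507763597)/19501)*(sqrt(213)/852) = I*sqrt(7776153646161)/16614852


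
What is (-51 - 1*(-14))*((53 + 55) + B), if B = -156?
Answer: 1776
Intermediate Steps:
(-51 - 1*(-14))*((53 + 55) + B) = (-51 - 1*(-14))*((53 + 55) - 156) = (-51 + 14)*(108 - 156) = -37*(-48) = 1776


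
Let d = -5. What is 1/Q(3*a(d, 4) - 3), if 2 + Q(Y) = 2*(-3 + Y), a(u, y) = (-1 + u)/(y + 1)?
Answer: -5/106 ≈ -0.047170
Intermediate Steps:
a(u, y) = (-1 + u)/(1 + y)
Q(Y) = -8 + 2*Y (Q(Y) = -2 + 2*(-3 + Y) = -2 + (-6 + 2*Y) = -8 + 2*Y)
1/Q(3*a(d, 4) - 3) = 1/(-8 + 2*(3*((-1 - 5)/(1 + 4)) - 3)) = 1/(-8 + 2*(3*(-6/5) - 3)) = 1/(-8 + 2*(-18/5 - 3)) = 1/(-8 + 2*(-33/5)) = 1/(-8 - 66/5) = 1/(-106/5) = -5/106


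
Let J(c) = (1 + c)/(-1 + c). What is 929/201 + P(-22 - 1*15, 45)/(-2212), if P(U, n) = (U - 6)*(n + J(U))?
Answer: 46589351/8447628 ≈ 5.5151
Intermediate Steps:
J(c) = (1 + c)/(-1 + c)
P(U, n) = (-6 + U)*(n + (1 + U)/(-1 + U)) (P(U, n) = (U - 6)*(n + (1 + U)/(-1 + U)) = (-6 + U)*(n + (1 + U)/(-1 + U)))
929/201 + P(-22 - 1*15, 45)/(-2212) = 929/201 + ((-6 - 6*(-22 - 1*15) + (-22 - 1*15)*(1 + (-22 - 1*15)) + 45*(-1 + (-22 - 1*15))*(-6 + (-22 - 1*15)))/(-1 + (-22 - 1*15)))/(-2212) = 929*(1/201) + ((-6 - 6*(-22 - 15) + (-22 - 15)*(1 + (-22 - 15)) + 45*(-1 + (-22 - 15))*(-6 + (-22 - 15)))/(-1 + (-22 - 15)))*(-1/2212) = 929/201 + ((-6 - 6*(-37) - 37*(1 - 37) + 45*(-1 - 37)*(-6 - 37))/(-1 - 37))*(-1/2212) = 929/201 + ((-6 + 222 - 37*(-36) + 45*(-38)*(-43))/(-38))*(-1/2212) = 929/201 - (-6 + 222 + 1332 + 73530)/38*(-1/2212) = 929/201 - 1/38*75078*(-1/2212) = 929/201 - 37539/19*(-1/2212) = 929/201 + 37539/42028 = 46589351/8447628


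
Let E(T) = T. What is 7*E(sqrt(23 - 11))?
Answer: 14*sqrt(3) ≈ 24.249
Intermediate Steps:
7*E(sqrt(23 - 11)) = 7*sqrt(23 - 11) = 7*sqrt(12) = 7*(2*sqrt(3)) = 14*sqrt(3)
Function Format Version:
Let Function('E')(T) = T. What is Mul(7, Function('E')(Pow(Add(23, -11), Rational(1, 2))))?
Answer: Mul(14, Pow(3, Rational(1, 2))) ≈ 24.249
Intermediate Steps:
Mul(7, Function('E')(Pow(Add(23, -11), Rational(1, 2)))) = Mul(7, Pow(Add(23, -11), Rational(1, 2))) = Mul(7, Pow(12, Rational(1, 2))) = Mul(7, Mul(2, Pow(3, Rational(1, 2)))) = Mul(14, Pow(3, Rational(1, 2)))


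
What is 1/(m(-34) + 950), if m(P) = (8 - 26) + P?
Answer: 1/898 ≈ 0.0011136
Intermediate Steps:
m(P) = -18 + P
1/(m(-34) + 950) = 1/((-18 - 34) + 950) = 1/(-52 + 950) = 1/898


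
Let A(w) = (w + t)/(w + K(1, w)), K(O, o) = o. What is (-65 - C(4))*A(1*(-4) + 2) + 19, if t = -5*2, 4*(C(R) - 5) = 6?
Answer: -391/2 ≈ -195.50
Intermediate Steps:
C(R) = 13/2 (C(R) = 5 + (¼)*6 = 5 + 3/2 = 13/2)
t = -10
A(w) = (-10 + w)/(2*w) (A(w) = (w - 10)/(w + w) = (-10 + w)/((2*w)) = (-10 + w)*(1/(2*w)) = (-10 + w)/(2*w))
(-65 - C(4))*A(1*(-4) + 2) + 19 = (-65 - 1*13/2)*((-10 + (1*(-4) + 2))/(2*(1*(-4) + 2))) + 19 = (-65 - 13/2)*((-10 + (-4 + 2))/(2*(-4 + 2))) + 19 = -143*(-10 - 2)/(4*(-2)) + 19 = -143*(-1)*(-12)/(4*2) + 19 = -143/2*3 + 19 = -429/2 + 19 = -391/2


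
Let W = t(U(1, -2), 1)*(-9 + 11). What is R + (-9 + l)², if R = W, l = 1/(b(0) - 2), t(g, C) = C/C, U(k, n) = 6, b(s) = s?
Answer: 369/4 ≈ 92.250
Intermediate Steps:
t(g, C) = 1
l = -½ (l = 1/(0 - 2) = 1/(-2) = -½ ≈ -0.50000)
W = 2 (W = 1*(-9 + 11) = 1*2 = 2)
R = 2
R + (-9 + l)² = 2 + (-9 - ½)² = 2 + (-19/2)² = 2 + 361/4 = 369/4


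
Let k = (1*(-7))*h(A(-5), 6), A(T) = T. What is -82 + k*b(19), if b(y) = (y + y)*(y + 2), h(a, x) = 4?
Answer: -22426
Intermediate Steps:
k = -28 (k = (1*(-7))*4 = -7*4 = -28)
b(y) = 2*y*(2 + y) (b(y) = (2*y)*(2 + y) = 2*y*(2 + y))
-82 + k*b(19) = -82 - 56*19*(2 + 19) = -82 - 56*19*21 = -82 - 28*798 = -82 - 22344 = -22426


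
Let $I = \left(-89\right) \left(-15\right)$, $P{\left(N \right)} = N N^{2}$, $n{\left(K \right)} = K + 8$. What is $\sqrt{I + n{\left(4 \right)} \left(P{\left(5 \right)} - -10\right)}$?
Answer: $\sqrt{2955} \approx 54.36$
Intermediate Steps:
$n{\left(K \right)} = 8 + K$
$P{\left(N \right)} = N^{3}$
$I = 1335$
$\sqrt{I + n{\left(4 \right)} \left(P{\left(5 \right)} - -10\right)} = \sqrt{1335 + \left(8 + 4\right) \left(5^{3} - -10\right)} = \sqrt{1335 + 12 \left(125 + 10\right)} = \sqrt{1335 + 12 \cdot 135} = \sqrt{1335 + 1620} = \sqrt{2955}$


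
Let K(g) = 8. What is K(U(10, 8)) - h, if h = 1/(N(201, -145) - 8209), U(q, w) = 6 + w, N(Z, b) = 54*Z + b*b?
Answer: 189359/23670 ≈ 8.0000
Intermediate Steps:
N(Z, b) = b² + 54*Z (N(Z, b) = 54*Z + b² = b² + 54*Z)
h = 1/23670 (h = 1/(((-145)² + 54*201) - 8209) = 1/((21025 + 10854) - 8209) = 1/(31879 - 8209) = 1/23670 ≈ 4.2248e-5)
K(U(10, 8)) - h = 8 - 1*1/23670 = 8 - 1/23670 = 189359/23670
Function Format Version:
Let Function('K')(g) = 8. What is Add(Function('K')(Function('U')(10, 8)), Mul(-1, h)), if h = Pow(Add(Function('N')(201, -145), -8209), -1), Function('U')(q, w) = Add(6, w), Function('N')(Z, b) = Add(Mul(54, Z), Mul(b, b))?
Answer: Rational(189359, 23670) ≈ 8.0000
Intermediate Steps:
Function('N')(Z, b) = Add(Pow(b, 2), Mul(54, Z)) (Function('N')(Z, b) = Add(Mul(54, Z), Pow(b, 2)) = Add(Pow(b, 2), Mul(54, Z)))
h = Rational(1, 23670) (h = Pow(Add(Add(Pow(-145, 2), Mul(54, 201)), -8209), -1) = Pow(Add(Add(21025, 10854), -8209), -1) = Pow(Add(31879, -8209), -1) = Pow(23670, -1) = Rational(1, 23670) ≈ 4.2248e-5)
Add(Function('K')(Function('U')(10, 8)), Mul(-1, h)) = Add(8, Mul(-1, Rational(1, 23670))) = Add(8, Rational(-1, 23670)) = Rational(189359, 23670)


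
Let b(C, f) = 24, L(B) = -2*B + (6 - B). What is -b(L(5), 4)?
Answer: -24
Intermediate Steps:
L(B) = 6 - 3*B
-b(L(5), 4) = -1*24 = -24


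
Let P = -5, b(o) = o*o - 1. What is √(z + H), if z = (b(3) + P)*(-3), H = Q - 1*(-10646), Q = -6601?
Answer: 2*√1009 ≈ 63.530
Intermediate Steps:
b(o) = -1 + o² (b(o) = o² - 1 = -1 + o²)
H = 4045 (H = -6601 - 1*(-10646) = -6601 + 10646 = 4045)
z = -9 (z = ((-1 + 3²) - 5)*(-3) = ((-1 + 9) - 5)*(-3) = (8 - 5)*(-3) = 3*(-3) = -9)
√(z + H) = √(-9 + 4045) = √4036 = 2*√1009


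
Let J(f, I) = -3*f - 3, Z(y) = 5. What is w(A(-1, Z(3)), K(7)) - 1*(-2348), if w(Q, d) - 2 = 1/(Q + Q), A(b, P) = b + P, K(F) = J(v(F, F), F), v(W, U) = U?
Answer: 18801/8 ≈ 2350.1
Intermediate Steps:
J(f, I) = -3 - 3*f
K(F) = -3 - 3*F
A(b, P) = P + b
w(Q, d) = 2 + 1/(2*Q) (w(Q, d) = 2 + 1/(Q + Q) = 2 + 1/(2*Q))
w(A(-1, Z(3)), K(7)) - 1*(-2348) = (2 + 1/(2*(5 - 1))) - 1*(-2348) = (2 + (½)/4) + 2348 = (2 + (½)*(¼)) + 2348 = (2 + ⅛) + 2348 = 17/8 + 2348 = 18801/8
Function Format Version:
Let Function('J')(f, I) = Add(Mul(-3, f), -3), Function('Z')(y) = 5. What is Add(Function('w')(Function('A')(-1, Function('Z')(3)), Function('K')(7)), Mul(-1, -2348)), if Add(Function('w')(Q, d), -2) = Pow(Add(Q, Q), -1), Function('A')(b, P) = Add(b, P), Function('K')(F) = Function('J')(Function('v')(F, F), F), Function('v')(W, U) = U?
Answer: Rational(18801, 8) ≈ 2350.1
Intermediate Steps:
Function('J')(f, I) = Add(-3, Mul(-3, f))
Function('K')(F) = Add(-3, Mul(-3, F))
Function('A')(b, P) = Add(P, b)
Function('w')(Q, d) = Add(2, Mul(Rational(1, 2), Pow(Q, -1))) (Function('w')(Q, d) = Add(2, Pow(Add(Q, Q), -1)) = Add(2, Pow(Mul(2, Q), -1)) = Add(2, Mul(Rational(1, 2), Pow(Q, -1))))
Add(Function('w')(Function('A')(-1, Function('Z')(3)), Function('K')(7)), Mul(-1, -2348)) = Add(Add(2, Mul(Rational(1, 2), Pow(Add(5, -1), -1))), Mul(-1, -2348)) = Add(Add(2, Mul(Rational(1, 2), Pow(4, -1))), 2348) = Add(Add(2, Mul(Rational(1, 2), Rational(1, 4))), 2348) = Add(Add(2, Rational(1, 8)), 2348) = Add(Rational(17, 8), 2348) = Rational(18801, 8)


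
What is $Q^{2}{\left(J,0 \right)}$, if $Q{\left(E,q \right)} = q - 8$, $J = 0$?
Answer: $64$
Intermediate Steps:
$Q{\left(E,q \right)} = -8 + q$ ($Q{\left(E,q \right)} = q - 8 = -8 + q$)
$Q^{2}{\left(J,0 \right)} = \left(-8 + 0\right)^{2} = \left(-8\right)^{2} = 64$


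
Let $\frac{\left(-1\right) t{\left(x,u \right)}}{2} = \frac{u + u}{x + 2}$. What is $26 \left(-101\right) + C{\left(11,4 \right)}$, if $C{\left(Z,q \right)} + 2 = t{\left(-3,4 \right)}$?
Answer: $-2612$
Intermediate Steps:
$t{\left(x,u \right)} = - \frac{4 u}{2 + x}$ ($t{\left(x,u \right)} = - 2 \frac{u + u}{x + 2} = - 2 \frac{2 u}{2 + x} = - \frac{4 u}{2 + x}$)
$C{\left(Z,q \right)} = 14$ ($C{\left(Z,q \right)} = -2 - \frac{16}{2 - 3} = -2 - \frac{16}{-1} = -2 - 16 \left(-1\right) = -2 + 16 = 14$)
$26 \left(-101\right) + C{\left(11,4 \right)} = 26 \left(-101\right) + 14 = -2626 + 14 = -2612$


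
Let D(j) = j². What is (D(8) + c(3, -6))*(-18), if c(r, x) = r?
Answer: -1206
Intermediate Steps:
(D(8) + c(3, -6))*(-18) = (8² + 3)*(-18) = (64 + 3)*(-18) = 67*(-18) = -1206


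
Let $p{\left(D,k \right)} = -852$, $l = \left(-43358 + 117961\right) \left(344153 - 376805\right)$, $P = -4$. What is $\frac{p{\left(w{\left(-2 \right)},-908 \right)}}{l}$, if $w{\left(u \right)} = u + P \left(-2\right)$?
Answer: $\frac{71}{202994763} \approx 3.4976 \cdot 10^{-7}$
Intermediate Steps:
$w{\left(u \right)} = 8 + u$ ($w{\left(u \right)} = u - -8 = u + 8 = 8 + u$)
$l = -2435937156$ ($l = 74603 \left(-32652\right) = -2435937156$)
$\frac{p{\left(w{\left(-2 \right)},-908 \right)}}{l} = - \frac{852}{-2435937156} = \left(-852\right) \left(- \frac{1}{2435937156}\right) = \frac{71}{202994763}$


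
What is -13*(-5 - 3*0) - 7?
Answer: 58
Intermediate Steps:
-13*(-5 - 3*0) - 7 = -13*(-5 + 0) - 7 = -13*(-5) - 7 = 65 - 7 = 58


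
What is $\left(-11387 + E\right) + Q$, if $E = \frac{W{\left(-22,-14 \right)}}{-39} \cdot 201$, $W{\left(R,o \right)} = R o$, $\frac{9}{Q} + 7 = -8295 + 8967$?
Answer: $- \frac{112163438}{8645} \approx -12974.0$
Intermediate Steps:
$Q = \frac{9}{665}$ ($Q = \frac{9}{-7 + \left(-8295 + 8967\right)} = \frac{9}{-7 + 672} = \frac{9}{665} \approx 0.013534$)
$E = - \frac{20636}{13}$ ($E = \frac{\left(-22\right) \left(-14\right)}{-39} \cdot 201 = 308 \left(- \frac{1}{39}\right) 201 = \left(- \frac{308}{39}\right) 201 = - \frac{20636}{13} \approx -1587.4$)
$\left(-11387 + E\right) + Q = \left(-11387 - \frac{20636}{13}\right) + \frac{9}{665} = - \frac{168667}{13} + \frac{9}{665} = - \frac{112163438}{8645}$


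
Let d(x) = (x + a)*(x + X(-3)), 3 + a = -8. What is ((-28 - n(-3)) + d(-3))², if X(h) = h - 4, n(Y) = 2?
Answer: 12100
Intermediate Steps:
a = -11 (a = -3 - 8 = -11)
X(h) = -4 + h
d(x) = (-11 + x)*(-7 + x) (d(x) = (x - 11)*(x + (-4 - 3)) = (-11 + x)*(x - 7) = (-11 + x)*(-7 + x))
((-28 - n(-3)) + d(-3))² = ((-28 - 1*2) + (77 + (-3)² - 18*(-3)))² = ((-28 - 2) + (77 + 9 + 54))² = (-30 + 140)² = 110² = 12100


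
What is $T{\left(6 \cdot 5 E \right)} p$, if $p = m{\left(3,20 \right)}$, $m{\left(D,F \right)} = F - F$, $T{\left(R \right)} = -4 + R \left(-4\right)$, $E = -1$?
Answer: $0$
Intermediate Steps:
$T{\left(R \right)} = -4 - 4 R$
$m{\left(D,F \right)} = 0$
$p = 0$
$T{\left(6 \cdot 5 E \right)} p = \left(-4 - 4 \cdot 6 \cdot 5 \left(-1\right)\right) 0 = \left(-4 - 4 \cdot 30 \left(-1\right)\right) 0 = \left(-4 - -120\right) 0 = \left(-4 + 120\right) 0 = 116 \cdot 0 = 0$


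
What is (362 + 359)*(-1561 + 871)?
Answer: -497490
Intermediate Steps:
(362 + 359)*(-1561 + 871) = 721*(-690) = -497490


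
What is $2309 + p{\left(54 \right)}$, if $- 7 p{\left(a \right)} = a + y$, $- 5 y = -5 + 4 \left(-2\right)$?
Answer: $\frac{80532}{35} \approx 2300.9$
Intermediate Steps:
$y = \frac{13}{5}$ ($y = - \frac{-5 + 4 \left(-2\right)}{5} = - \frac{-5 - 8}{5} = \left(- \frac{1}{5}\right) \left(-13\right) = \frac{13}{5} \approx 2.6$)
$p{\left(a \right)} = - \frac{13}{35} - \frac{a}{7}$ ($p{\left(a \right)} = - \frac{a + \frac{13}{5}}{7} = - \frac{\frac{13}{5} + a}{7} = - \frac{13}{35} - \frac{a}{7}$)
$2309 + p{\left(54 \right)} = 2309 - \frac{283}{35} = \frac{80532}{35}$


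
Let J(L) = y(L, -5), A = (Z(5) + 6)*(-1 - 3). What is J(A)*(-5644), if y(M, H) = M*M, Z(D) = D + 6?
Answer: -26097856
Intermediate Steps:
Z(D) = 6 + D
A = -68 (A = ((6 + 5) + 6)*(-1 - 3) = (11 + 6)*(-4) = 17*(-4) = -68)
y(M, H) = M²
J(L) = L²
J(A)*(-5644) = (-68)²*(-5644) = 4624*(-5644) = -26097856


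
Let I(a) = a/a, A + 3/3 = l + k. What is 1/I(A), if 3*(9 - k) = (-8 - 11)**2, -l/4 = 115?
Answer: 1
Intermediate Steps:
l = -460 (l = -4*115 = -460)
k = -334/3 (k = 9 - (-8 - 11)**2/3 = 9 - 1/3*(-19)**2 = 9 - 1/3*361 = 9 - 361/3 = -334/3 ≈ -111.33)
A = -1717/3 (A = -1 + (-460 - 334/3) = -1 - 1714/3 = -1717/3 ≈ -572.33)
I(a) = 1
1/I(A) = 1/1 = 1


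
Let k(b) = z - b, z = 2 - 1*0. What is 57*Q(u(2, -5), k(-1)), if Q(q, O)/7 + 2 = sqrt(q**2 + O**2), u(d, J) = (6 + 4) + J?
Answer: -798 + 399*sqrt(34) ≈ 1528.6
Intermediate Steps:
u(d, J) = 10 + J
z = 2 (z = 2 + 0 = 2)
k(b) = 2 - b
Q(q, O) = -14 + 7*sqrt(O**2 + q**2) (Q(q, O) = -14 + 7*sqrt(q**2 + O**2) = -14 + 7*sqrt(O**2 + q**2))
57*Q(u(2, -5), k(-1)) = 57*(-14 + 7*sqrt((2 - 1*(-1))**2 + (10 - 5)**2)) = 57*(-14 + 7*sqrt((2 + 1)**2 + 5**2)) = 57*(-14 + 7*sqrt(3**2 + 25)) = 57*(-14 + 7*sqrt(9 + 25)) = 57*(-14 + 7*sqrt(34)) = -798 + 399*sqrt(34)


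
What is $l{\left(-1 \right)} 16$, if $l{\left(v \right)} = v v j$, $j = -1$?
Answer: $-16$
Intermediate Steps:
$l{\left(v \right)} = - v^{2}$ ($l{\left(v \right)} = v v \left(-1\right) = v^{2} \left(-1\right) = - v^{2}$)
$l{\left(-1 \right)} 16 = - \left(-1\right)^{2} \cdot 16 = \left(-1\right) 1 \cdot 16 = \left(-1\right) 16 = -16$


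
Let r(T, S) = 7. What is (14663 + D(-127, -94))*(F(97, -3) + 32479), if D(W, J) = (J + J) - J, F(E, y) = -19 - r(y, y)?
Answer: 472807757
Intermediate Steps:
F(E, y) = -26 (F(E, y) = -19 - 1*7 = -19 - 7 = -26)
D(W, J) = J (D(W, J) = 2*J - J = J)
(14663 + D(-127, -94))*(F(97, -3) + 32479) = (14663 - 94)*(-26 + 32479) = 14569*32453 = 472807757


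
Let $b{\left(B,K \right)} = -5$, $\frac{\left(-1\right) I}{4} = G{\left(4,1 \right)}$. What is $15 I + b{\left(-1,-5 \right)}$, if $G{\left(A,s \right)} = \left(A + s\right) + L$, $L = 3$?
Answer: $-485$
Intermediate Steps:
$G{\left(A,s \right)} = 3 + A + s$ ($G{\left(A,s \right)} = \left(A + s\right) + 3 = 3 + A + s$)
$I = -32$ ($I = - 4 \left(3 + 4 + 1\right) = \left(-4\right) 8 = -32$)
$15 I + b{\left(-1,-5 \right)} = 15 \left(-32\right) - 5 = -480 - 5 = -485$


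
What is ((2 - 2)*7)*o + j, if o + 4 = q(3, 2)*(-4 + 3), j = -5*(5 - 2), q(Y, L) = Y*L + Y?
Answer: -15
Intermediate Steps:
q(Y, L) = Y + L*Y (q(Y, L) = L*Y + Y = Y + L*Y)
j = -15 (j = -5*3 = -15)
o = -13 (o = -4 + (3*(1 + 2))*(-4 + 3) = -4 + (3*3)*(-1) = -4 + 9*(-1) = -4 - 9 = -13)
((2 - 2)*7)*o + j = ((2 - 2)*7)*(-13) - 15 = (0*7)*(-13) - 15 = 0*(-13) - 15 = 0 - 15 = -15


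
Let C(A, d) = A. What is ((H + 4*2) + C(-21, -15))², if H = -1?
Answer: 196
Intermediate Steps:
((H + 4*2) + C(-21, -15))² = ((-1 + 4*2) - 21)² = ((-1 + 8) - 21)² = (7 - 21)² = (-14)² = 196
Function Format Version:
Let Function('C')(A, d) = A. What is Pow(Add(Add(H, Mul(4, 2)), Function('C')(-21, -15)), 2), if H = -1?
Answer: 196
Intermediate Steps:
Pow(Add(Add(H, Mul(4, 2)), Function('C')(-21, -15)), 2) = Pow(Add(Add(-1, Mul(4, 2)), -21), 2) = Pow(Add(Add(-1, 8), -21), 2) = Pow(Add(7, -21), 2) = Pow(-14, 2) = 196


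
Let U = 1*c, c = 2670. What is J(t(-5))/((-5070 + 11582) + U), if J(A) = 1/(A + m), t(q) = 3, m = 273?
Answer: 1/2534232 ≈ 3.9460e-7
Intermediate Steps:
U = 2670 (U = 1*2670 = 2670)
J(A) = 1/(273 + A) (J(A) = 1/(A + 273) = 1/(273 + A))
J(t(-5))/((-5070 + 11582) + U) = 1/((273 + 3)*((-5070 + 11582) + 2670)) = 1/(276*(6512 + 2670)) = (1/276)/9182 = (1/276)*(1/9182) = 1/2534232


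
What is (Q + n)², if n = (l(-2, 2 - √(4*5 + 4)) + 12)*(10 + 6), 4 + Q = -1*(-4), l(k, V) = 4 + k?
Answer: 50176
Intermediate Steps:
Q = 0 (Q = -4 - 1*(-4) = -4 + 4 = 0)
n = 224 (n = ((4 - 2) + 12)*(10 + 6) = (2 + 12)*16 = 14*16 = 224)
(Q + n)² = (0 + 224)² = 224² = 50176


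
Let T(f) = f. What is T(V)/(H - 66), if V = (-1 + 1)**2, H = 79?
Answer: 0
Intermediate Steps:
V = 0 (V = 0**2 = 0)
T(V)/(H - 66) = 0/(79 - 66) = 0/13 = (1/13)*0 = 0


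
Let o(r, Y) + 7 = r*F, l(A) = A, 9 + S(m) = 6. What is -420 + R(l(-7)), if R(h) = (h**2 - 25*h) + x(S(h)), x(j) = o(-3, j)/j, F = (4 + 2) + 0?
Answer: -563/3 ≈ -187.67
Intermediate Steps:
F = 6 (F = 6 + 0 = 6)
S(m) = -3 (S(m) = -9 + 6 = -3)
o(r, Y) = -7 + 6*r (o(r, Y) = -7 + r*6 = -7 + 6*r)
x(j) = -25/j (x(j) = (-7 + 6*(-3))/j = (-7 - 18)/j = -25/j)
R(h) = 25/3 + h**2 - 25*h (R(h) = (h**2 - 25*h) - 25/(-3) = (h**2 - 25*h) - 25*(-1/3) = (h**2 - 25*h) + 25/3 = 25/3 + h**2 - 25*h)
-420 + R(l(-7)) = -420 + (25/3 + (-7)**2 - 25*(-7)) = -420 + (25/3 + 49 + 175) = -420 + 697/3 = -563/3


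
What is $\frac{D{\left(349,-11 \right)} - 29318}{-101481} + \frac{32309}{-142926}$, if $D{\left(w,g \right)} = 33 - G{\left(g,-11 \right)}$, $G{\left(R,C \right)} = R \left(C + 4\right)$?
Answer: $\frac{305947861}{4834757802} \approx 0.063281$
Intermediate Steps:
$G{\left(R,C \right)} = R \left(4 + C\right)$
$D{\left(w,g \right)} = 33 + 7 g$ ($D{\left(w,g \right)} = 33 - g \left(4 - 11\right) = 33 - g \left(-7\right) = 33 - - 7 g = 33 + 7 g$)
$\frac{D{\left(349,-11 \right)} - 29318}{-101481} + \frac{32309}{-142926} = \frac{\left(33 + 7 \left(-11\right)\right) - 29318}{-101481} + \frac{32309}{-142926} = \left(\left(33 - 77\right) - 29318\right) \left(- \frac{1}{101481}\right) + 32309 \left(- \frac{1}{142926}\right) = \left(-44 - 29318\right) \left(- \frac{1}{101481}\right) - \frac{32309}{142926} = \left(-29362\right) \left(- \frac{1}{101481}\right) - \frac{32309}{142926} = \frac{29362}{101481} - \frac{32309}{142926} = \frac{305947861}{4834757802}$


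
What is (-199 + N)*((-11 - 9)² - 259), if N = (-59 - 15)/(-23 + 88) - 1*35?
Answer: -2155044/65 ≈ -33155.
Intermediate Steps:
N = -2349/65 (N = -74/65 - 35 = -2349/65 ≈ -36.138)
(-199 + N)*((-11 - 9)² - 259) = (-199 - 2349/65)*((-11 - 9)² - 259) = -15284*((-20)² - 259)/65 = -15284*(400 - 259)/65 = -15284/65*141 = -2155044/65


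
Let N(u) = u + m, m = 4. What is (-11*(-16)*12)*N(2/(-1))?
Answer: 4224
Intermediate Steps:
N(u) = 4 + u (N(u) = u + 4 = 4 + u)
(-11*(-16)*12)*N(2/(-1)) = (-11*(-16)*12)*(4 + 2/(-1)) = (176*12)*(4 + 2*(-1)) = 2112*(4 - 2) = 2112*2 = 4224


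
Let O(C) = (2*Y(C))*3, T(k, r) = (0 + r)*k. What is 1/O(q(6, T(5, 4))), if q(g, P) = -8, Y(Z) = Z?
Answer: -1/48 ≈ -0.020833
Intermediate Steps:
T(k, r) = k*r (T(k, r) = r*k = k*r)
O(C) = 6*C (O(C) = (2*C)*3 = 6*C)
1/O(q(6, T(5, 4))) = 1/(6*(-8)) = 1/(-48) = -1/48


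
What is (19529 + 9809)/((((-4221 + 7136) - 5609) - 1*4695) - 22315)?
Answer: -14669/14852 ≈ -0.98768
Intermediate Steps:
(19529 + 9809)/((((-4221 + 7136) - 5609) - 1*4695) - 22315) = 29338/(((2915 - 5609) - 4695) - 22315) = 29338/((-2694 - 4695) - 22315) = 29338/(-7389 - 22315) = 29338/(-29704) = 29338*(-1/29704) = -14669/14852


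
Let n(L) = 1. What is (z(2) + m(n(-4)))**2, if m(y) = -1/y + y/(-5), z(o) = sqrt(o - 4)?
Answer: (6 - 5*I*sqrt(2))**2/25 ≈ -0.56 - 3.3941*I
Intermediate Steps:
z(o) = sqrt(-4 + o)
m(y) = -1/y - y/5 (m(y) = -1/y + y*(-1/5) = -1/y - y/5)
(z(2) + m(n(-4)))**2 = (sqrt(-4 + 2) + (-1/1 - 1/5*1))**2 = (sqrt(-2) + (-1*1 - 1/5))**2 = (I*sqrt(2) + (-1 - 1/5))**2 = (I*sqrt(2) - 6/5)**2 = (-6/5 + I*sqrt(2))**2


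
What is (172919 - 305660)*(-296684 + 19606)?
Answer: 36779610798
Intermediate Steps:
(172919 - 305660)*(-296684 + 19606) = -132741*(-277078) = 36779610798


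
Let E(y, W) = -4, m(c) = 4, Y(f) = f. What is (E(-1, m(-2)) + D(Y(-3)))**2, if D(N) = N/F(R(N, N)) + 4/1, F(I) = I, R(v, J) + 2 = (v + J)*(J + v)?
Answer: 9/1156 ≈ 0.0077855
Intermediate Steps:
R(v, J) = -2 + (J + v)**2 (R(v, J) = -2 + (v + J)*(J + v) = -2 + (J + v)*(J + v) = -2 + (J + v)**2)
D(N) = 4 + N/(-2 + 4*N**2) (D(N) = N/(-2 + (N + N)**2) + 4/1 = N/(-2 + (2*N)**2) + 4*1 = N/(-2 + 4*N**2) + 4 = 4 + N/(-2 + 4*N**2))
(E(-1, m(-2)) + D(Y(-3)))**2 = (-4 + (-8 - 3 + 16*(-3)**2)/(2*(-1 + 2*(-3)**2)))**2 = (-4 + (-8 - 3 + 16*9)/(2*(-1 + 2*9)))**2 = (-4 + (-8 - 3 + 144)/(2*(-1 + 18)))**2 = (-4 + (1/2)*133/17)**2 = (-4 + (1/2)*(1/17)*133)**2 = (-4 + 133/34)**2 = (-3/34)**2 = 9/1156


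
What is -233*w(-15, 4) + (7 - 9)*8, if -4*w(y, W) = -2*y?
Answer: 3463/2 ≈ 1731.5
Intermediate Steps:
w(y, W) = y/2 (w(y, W) = -(-1)*y/2 = y/2)
-233*w(-15, 4) + (7 - 9)*8 = -233*(-15)/2 + (7 - 9)*8 = -233*(-15/2) - 2*8 = 3495/2 - 16 = 3463/2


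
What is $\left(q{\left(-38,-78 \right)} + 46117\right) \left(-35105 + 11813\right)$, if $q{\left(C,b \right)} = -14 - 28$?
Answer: $-1073178900$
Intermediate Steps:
$q{\left(C,b \right)} = -42$
$\left(q{\left(-38,-78 \right)} + 46117\right) \left(-35105 + 11813\right) = \left(-42 + 46117\right) \left(-35105 + 11813\right) = 46075 \left(-23292\right) = -1073178900$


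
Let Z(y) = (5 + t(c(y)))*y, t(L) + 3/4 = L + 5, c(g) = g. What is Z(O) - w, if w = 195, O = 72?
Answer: 5655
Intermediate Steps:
t(L) = 17/4 + L (t(L) = -¾ + (L + 5) = -¾ + (5 + L) = 17/4 + L)
Z(y) = y*(37/4 + y) (Z(y) = (5 + (17/4 + y))*y = (37/4 + y)*y = y*(37/4 + y))
Z(O) - w = (¼)*72*(37 + 4*72) - 1*195 = (¼)*72*(37 + 288) - 195 = (¼)*72*325 - 195 = 5850 - 195 = 5655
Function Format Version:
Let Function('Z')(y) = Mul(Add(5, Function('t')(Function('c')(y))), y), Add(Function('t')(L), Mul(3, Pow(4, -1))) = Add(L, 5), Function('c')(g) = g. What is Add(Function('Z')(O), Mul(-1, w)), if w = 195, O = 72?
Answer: 5655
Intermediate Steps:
Function('t')(L) = Add(Rational(17, 4), L) (Function('t')(L) = Add(Rational(-3, 4), Add(L, 5)) = Add(Rational(-3, 4), Add(5, L)) = Add(Rational(17, 4), L))
Function('Z')(y) = Mul(y, Add(Rational(37, 4), y)) (Function('Z')(y) = Mul(Add(5, Add(Rational(17, 4), y)), y) = Mul(Add(Rational(37, 4), y), y) = Mul(y, Add(Rational(37, 4), y)))
Add(Function('Z')(O), Mul(-1, w)) = Add(Mul(Rational(1, 4), 72, Add(37, Mul(4, 72))), Mul(-1, 195)) = Add(Mul(Rational(1, 4), 72, Add(37, 288)), -195) = Add(Mul(Rational(1, 4), 72, 325), -195) = Add(5850, -195) = 5655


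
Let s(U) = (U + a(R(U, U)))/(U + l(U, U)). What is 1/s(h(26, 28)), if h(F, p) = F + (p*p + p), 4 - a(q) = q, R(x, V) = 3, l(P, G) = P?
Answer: 1676/839 ≈ 1.9976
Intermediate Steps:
a(q) = 4 - q
h(F, p) = F + p + p² (h(F, p) = F + (p² + p) = F + (p + p²) = F + p + p²)
s(U) = (1 + U)/(2*U) (s(U) = (U + (4 - 1*3))/(U + U) = (U + (4 - 3))/((2*U)) = (U + 1)*(1/(2*U)) = (1 + U)*(1/(2*U)) = (1 + U)/(2*U))
1/s(h(26, 28)) = 1/((1 + (26 + 28 + 28²))/(2*(26 + 28 + 28²))) = 1/((1 + (26 + 28 + 784))/(2*(26 + 28 + 784))) = 1/((½)*(1 + 838)/838) = 1/((½)*(1/838)*839) = 1/(839/1676) = 1676/839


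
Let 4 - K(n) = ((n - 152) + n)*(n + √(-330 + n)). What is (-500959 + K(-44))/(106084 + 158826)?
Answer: -102303/52982 + 24*I*√374/26491 ≈ -1.9309 + 0.017521*I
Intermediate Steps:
K(n) = 4 - (-152 + 2*n)*(n + √(-330 + n)) (K(n) = 4 - ((n - 152) + n)*(n + √(-330 + n)) = 4 - ((-152 + n) + n)*(n + √(-330 + n)) = 4 - (-152 + 2*n)*(n + √(-330 + n)))
(-500959 + K(-44))/(106084 + 158826) = (-500959 + (4 - 2*(-44)² + 152*(-44) + 152*√(-330 - 44) - 2*(-44)*√(-330 - 44)))/(106084 + 158826) = (-500959 + (4 - 2*1936 - 6688 + 152*√(-374) - 2*(-44)*√(-374)))/264910 = (-500959 + (4 - 3872 - 6688 + 152*(I*√374) - 2*(-44)*I*√374))*(1/264910) = (-500959 + (4 - 3872 - 6688 + 152*I*√374 + 88*I*√374))*(1/264910) = (-500959 + (-10556 + 240*I*√374))*(1/264910) = (-511515 + 240*I*√374)*(1/264910) = -102303/52982 + 24*I*√374/26491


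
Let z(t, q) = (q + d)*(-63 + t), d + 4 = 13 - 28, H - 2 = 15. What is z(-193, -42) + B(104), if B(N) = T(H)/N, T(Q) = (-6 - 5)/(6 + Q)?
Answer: 37353461/2392 ≈ 15616.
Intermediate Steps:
H = 17 (H = 2 + 15 = 17)
T(Q) = -11/(6 + Q)
B(N) = -11/(23*N) (B(N) = (-11/(6 + 17))/N = (-11/23)/N = (-11*1/23)/N = -11/(23*N))
d = -19 (d = -4 + (13 - 28) = -4 - 15 = -19)
z(t, q) = (-63 + t)*(-19 + q) (z(t, q) = (q - 19)*(-63 + t) = (-19 + q)*(-63 + t) = (-63 + t)*(-19 + q))
z(-193, -42) + B(104) = (1197 - 63*(-42) - 19*(-193) - 42*(-193)) - 11/23/104 = (1197 + 2646 + 3667 + 8106) - 11/23*1/104 = 15616 - 11/2392 = 37353461/2392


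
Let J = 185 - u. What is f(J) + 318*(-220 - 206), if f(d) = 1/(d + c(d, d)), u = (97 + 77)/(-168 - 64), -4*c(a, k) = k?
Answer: -301958156/2229 ≈ -1.3547e+5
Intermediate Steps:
c(a, k) = -k/4
u = -¾ (u = 174/(-232) = 174*(-1/232) = -¾ ≈ -0.75000)
J = 743/4 (J = 185 - 1*(-¾) = 185 + ¾ = 743/4 ≈ 185.75)
f(d) = 4/(3*d) (f(d) = 1/(d - d/4) = 1/(3*d/4) = 4/(3*d))
f(J) + 318*(-220 - 206) = 4/(3*(743/4)) + 318*(-220 - 206) = (4/3)*(4/743) + 318*(-426) = 16/2229 - 135468 = -301958156/2229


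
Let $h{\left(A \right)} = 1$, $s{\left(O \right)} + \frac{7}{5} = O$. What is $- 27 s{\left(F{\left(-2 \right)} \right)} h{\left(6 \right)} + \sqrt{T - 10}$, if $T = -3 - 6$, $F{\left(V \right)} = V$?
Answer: $\frac{459}{5} + i \sqrt{19} \approx 91.8 + 4.3589 i$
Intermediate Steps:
$T = -9$
$s{\left(O \right)} = - \frac{7}{5} + O$
$- 27 s{\left(F{\left(-2 \right)} \right)} h{\left(6 \right)} + \sqrt{T - 10} = - 27 \left(- \frac{7}{5} - 2\right) 1 + \sqrt{-9 - 10} = - 27 \left(\left(- \frac{17}{5}\right) 1\right) + \sqrt{-19} = \left(-27\right) \left(- \frac{17}{5}\right) + i \sqrt{19} = \frac{459}{5} + i \sqrt{19}$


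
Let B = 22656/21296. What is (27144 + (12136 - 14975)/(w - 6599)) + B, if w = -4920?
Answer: 416186170229/15331789 ≈ 27145.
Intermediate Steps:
B = 1416/1331 (B = 22656*(1/21296) = 1416/1331 ≈ 1.0639)
(27144 + (12136 - 14975)/(w - 6599)) + B = (27144 + (12136 - 14975)/(-4920 - 6599)) + 1416/1331 = (27144 - 2839/(-11519)) + 1416/1331 = (27144 - 2839*(-1/11519)) + 1416/1331 = (27144 + 2839/11519) + 1416/1331 = 312674575/11519 + 1416/1331 = 416186170229/15331789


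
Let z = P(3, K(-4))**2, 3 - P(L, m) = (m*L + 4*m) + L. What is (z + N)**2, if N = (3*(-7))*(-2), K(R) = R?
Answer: 682276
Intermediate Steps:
P(L, m) = 3 - L - 4*m - L*m (P(L, m) = 3 - ((m*L + 4*m) + L) = 3 - ((L*m + 4*m) + L) = 3 - ((4*m + L*m) + L) = 3 - (L + 4*m + L*m) = 3 + (-L - 4*m - L*m) = 3 - L - 4*m - L*m)
N = 42 (N = -21*(-2) = 42)
z = 784 (z = (3 - 1*3 - 4*(-4) - 1*3*(-4))**2 = (3 - 3 + 16 + 12)**2 = 28**2 = 784)
(z + N)**2 = (784 + 42)**2 = 826**2 = 682276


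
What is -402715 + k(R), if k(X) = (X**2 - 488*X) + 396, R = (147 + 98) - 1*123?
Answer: -446971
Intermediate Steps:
R = 122 (R = 245 - 123 = 122)
k(X) = 396 + X**2 - 488*X
-402715 + k(R) = -402715 + (396 + 122**2 - 488*122) = -402715 + (396 + 14884 - 59536) = -402715 - 44256 = -446971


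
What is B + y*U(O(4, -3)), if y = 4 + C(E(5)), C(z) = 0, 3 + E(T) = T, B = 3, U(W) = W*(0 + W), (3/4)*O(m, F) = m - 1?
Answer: 67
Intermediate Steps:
O(m, F) = -4/3 + 4*m/3 (O(m, F) = 4*(m - 1)/3 = 4*(-1 + m)/3 = -4/3 + 4*m/3)
U(W) = W² (U(W) = W*W = W²)
E(T) = -3 + T
y = 4 (y = 4 + 0 = 4)
B + y*U(O(4, -3)) = 3 + 4*(-4/3 + (4/3)*4)² = 3 + 4*(-4/3 + 16/3)² = 3 + 4*4² = 3 + 4*16 = 3 + 64 = 67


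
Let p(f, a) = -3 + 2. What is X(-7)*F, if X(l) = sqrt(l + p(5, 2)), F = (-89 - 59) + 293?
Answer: 290*I*sqrt(2) ≈ 410.12*I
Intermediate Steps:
F = 145 (F = -148 + 293 = 145)
p(f, a) = -1
X(l) = sqrt(-1 + l) (X(l) = sqrt(l - 1) = sqrt(-1 + l))
X(-7)*F = sqrt(-1 - 7)*145 = sqrt(-8)*145 = (2*I*sqrt(2))*145 = 290*I*sqrt(2)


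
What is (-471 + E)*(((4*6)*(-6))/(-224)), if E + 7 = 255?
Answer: -2007/14 ≈ -143.36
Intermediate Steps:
E = 248 (E = -7 + 255 = 248)
(-471 + E)*(((4*6)*(-6))/(-224)) = (-471 + 248)*(((4*6)*(-6))/(-224)) = -223*24*(-6)*(-1)/224 = -(-32112)*(-1)/224 = -223*9/14 = -2007/14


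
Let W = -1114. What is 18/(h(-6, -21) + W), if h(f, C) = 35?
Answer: -18/1079 ≈ -0.016682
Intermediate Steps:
18/(h(-6, -21) + W) = 18/(35 - 1114) = 18/(-1079) = -1/1079*18 = -18/1079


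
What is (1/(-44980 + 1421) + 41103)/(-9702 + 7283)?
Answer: -1790405576/105369221 ≈ -16.992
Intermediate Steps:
(1/(-44980 + 1421) + 41103)/(-9702 + 7283) = (1/(-43559) + 41103)/(-2419) = (-1/43559 + 41103)*(-1/2419) = (1790405576/43559)*(-1/2419) = -1790405576/105369221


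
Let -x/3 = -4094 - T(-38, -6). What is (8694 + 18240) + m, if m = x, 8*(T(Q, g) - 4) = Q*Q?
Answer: 79539/2 ≈ 39770.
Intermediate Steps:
T(Q, g) = 4 + Q²/8 (T(Q, g) = 4 + (Q*Q)/8 = 4 + Q²/8)
x = 25671/2 (x = -3*(-4094 - (4 + (⅛)*(-38)²)) = -3*(-4094 - (4 + (⅛)*1444)) = -3*(-4094 - (4 + 361/2)) = -3*(-4094 - 1*369/2) = -3*(-4094 - 369/2) = -3*(-8557/2) = 25671/2 ≈ 12836.)
m = 25671/2 ≈ 12836.
(8694 + 18240) + m = (8694 + 18240) + 25671/2 = 26934 + 25671/2 = 79539/2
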